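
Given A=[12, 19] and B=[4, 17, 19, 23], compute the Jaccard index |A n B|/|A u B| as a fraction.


A intersect B = [19]
|A intersect B| = 1
A union B = [4, 12, 17, 19, 23]
|A union B| = 5
Jaccard = 1/5 = 1/5

1/5


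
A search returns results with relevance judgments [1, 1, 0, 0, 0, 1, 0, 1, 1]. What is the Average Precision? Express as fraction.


Computing P@k for each relevant position:
Position 1: relevant, P@1 = 1/1 = 1
Position 2: relevant, P@2 = 2/2 = 1
Position 3: not relevant
Position 4: not relevant
Position 5: not relevant
Position 6: relevant, P@6 = 3/6 = 1/2
Position 7: not relevant
Position 8: relevant, P@8 = 4/8 = 1/2
Position 9: relevant, P@9 = 5/9 = 5/9
Sum of P@k = 1 + 1 + 1/2 + 1/2 + 5/9 = 32/9
AP = 32/9 / 5 = 32/45

32/45


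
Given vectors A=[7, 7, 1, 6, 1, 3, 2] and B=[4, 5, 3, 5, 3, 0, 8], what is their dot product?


Dot product = sum of element-wise products
A[0]*B[0] = 7*4 = 28
A[1]*B[1] = 7*5 = 35
A[2]*B[2] = 1*3 = 3
A[3]*B[3] = 6*5 = 30
A[4]*B[4] = 1*3 = 3
A[5]*B[5] = 3*0 = 0
A[6]*B[6] = 2*8 = 16
Sum = 28 + 35 + 3 + 30 + 3 + 0 + 16 = 115

115


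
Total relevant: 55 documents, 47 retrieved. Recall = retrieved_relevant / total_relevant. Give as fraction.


Recall = retrieved_relevant / total_relevant
= 47 / 55
= 47 / (47 + 8)
= 47/55

47/55


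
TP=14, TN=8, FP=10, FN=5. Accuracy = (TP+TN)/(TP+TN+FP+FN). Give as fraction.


Accuracy = (TP + TN) / (TP + TN + FP + FN)
TP + TN = 14 + 8 = 22
Total = 14 + 8 + 10 + 5 = 37
Accuracy = 22 / 37 = 22/37

22/37


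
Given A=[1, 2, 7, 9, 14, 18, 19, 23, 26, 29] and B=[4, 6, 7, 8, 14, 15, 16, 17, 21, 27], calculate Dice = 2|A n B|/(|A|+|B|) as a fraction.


A intersect B = [7, 14]
|A intersect B| = 2
|A| = 10, |B| = 10
Dice = 2*2 / (10+10)
= 4 / 20 = 1/5

1/5


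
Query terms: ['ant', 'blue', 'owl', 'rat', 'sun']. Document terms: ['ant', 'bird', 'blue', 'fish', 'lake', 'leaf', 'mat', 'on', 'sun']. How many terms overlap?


Query terms: ['ant', 'blue', 'owl', 'rat', 'sun']
Document terms: ['ant', 'bird', 'blue', 'fish', 'lake', 'leaf', 'mat', 'on', 'sun']
Common terms: ['ant', 'blue', 'sun']
Overlap count = 3

3


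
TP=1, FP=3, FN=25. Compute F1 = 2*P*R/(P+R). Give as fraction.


F1 = 2 * P * R / (P + R)
P = TP/(TP+FP) = 1/4 = 1/4
R = TP/(TP+FN) = 1/26 = 1/26
2 * P * R = 2 * 1/4 * 1/26 = 1/52
P + R = 1/4 + 1/26 = 15/52
F1 = 1/52 / 15/52 = 1/15

1/15


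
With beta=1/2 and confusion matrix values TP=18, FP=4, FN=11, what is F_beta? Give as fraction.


P = TP/(TP+FP) = 18/22 = 9/11
R = TP/(TP+FN) = 18/29 = 18/29
beta^2 = 1/2^2 = 1/4
(1 + beta^2) = 5/4
Numerator = (1+beta^2)*P*R = 405/638
Denominator = beta^2*P + R = 9/44 + 18/29 = 1053/1276
F_beta = 10/13

10/13


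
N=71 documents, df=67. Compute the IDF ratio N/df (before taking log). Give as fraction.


IDF ratio = N / df
= 71 / 67
= 71/67

71/67


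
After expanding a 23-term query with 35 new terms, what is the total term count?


Original terms: 23
Expansion terms: 35
Total = 23 + 35 = 58

58


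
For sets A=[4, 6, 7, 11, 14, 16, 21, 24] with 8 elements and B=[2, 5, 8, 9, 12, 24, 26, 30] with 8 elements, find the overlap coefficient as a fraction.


A intersect B = [24]
|A intersect B| = 1
min(|A|, |B|) = min(8, 8) = 8
Overlap = 1 / 8 = 1/8

1/8


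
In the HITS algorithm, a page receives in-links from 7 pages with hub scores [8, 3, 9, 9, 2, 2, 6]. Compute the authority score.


Authority = sum of hub scores of in-linkers
In-link 1: hub score = 8
In-link 2: hub score = 3
In-link 3: hub score = 9
In-link 4: hub score = 9
In-link 5: hub score = 2
In-link 6: hub score = 2
In-link 7: hub score = 6
Authority = 8 + 3 + 9 + 9 + 2 + 2 + 6 = 39

39


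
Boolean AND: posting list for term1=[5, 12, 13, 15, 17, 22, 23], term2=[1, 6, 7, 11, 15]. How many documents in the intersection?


Boolean AND: find intersection of posting lists
term1 docs: [5, 12, 13, 15, 17, 22, 23]
term2 docs: [1, 6, 7, 11, 15]
Intersection: [15]
|intersection| = 1

1


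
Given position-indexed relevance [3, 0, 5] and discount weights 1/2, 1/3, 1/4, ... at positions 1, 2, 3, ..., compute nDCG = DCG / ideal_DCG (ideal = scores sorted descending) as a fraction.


Position discount weights w_i = 1/(i+1) for i=1..3:
Weights = [1/2, 1/3, 1/4]
Actual relevance: [3, 0, 5]
DCG = 3/2 + 0/3 + 5/4 = 11/4
Ideal relevance (sorted desc): [5, 3, 0]
Ideal DCG = 5/2 + 3/3 + 0/4 = 7/2
nDCG = DCG / ideal_DCG = 11/4 / 7/2 = 11/14

11/14


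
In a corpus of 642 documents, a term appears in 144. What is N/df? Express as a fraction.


IDF ratio = N / df
= 642 / 144
= 107/24

107/24


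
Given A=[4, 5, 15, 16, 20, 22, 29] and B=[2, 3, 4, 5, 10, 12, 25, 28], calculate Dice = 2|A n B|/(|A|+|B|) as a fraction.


A intersect B = [4, 5]
|A intersect B| = 2
|A| = 7, |B| = 8
Dice = 2*2 / (7+8)
= 4 / 15 = 4/15

4/15


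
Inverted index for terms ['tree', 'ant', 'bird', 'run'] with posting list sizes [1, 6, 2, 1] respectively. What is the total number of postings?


Summing posting list sizes:
'tree': 1 postings
'ant': 6 postings
'bird': 2 postings
'run': 1 postings
Total = 1 + 6 + 2 + 1 = 10

10


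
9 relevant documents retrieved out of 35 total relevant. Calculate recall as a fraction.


Recall = retrieved_relevant / total_relevant
= 9 / 35
= 9 / (9 + 26)
= 9/35

9/35


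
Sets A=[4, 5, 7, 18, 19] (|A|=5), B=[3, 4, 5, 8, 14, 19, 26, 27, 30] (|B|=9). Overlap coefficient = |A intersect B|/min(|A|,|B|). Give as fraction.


A intersect B = [4, 5, 19]
|A intersect B| = 3
min(|A|, |B|) = min(5, 9) = 5
Overlap = 3 / 5 = 3/5

3/5


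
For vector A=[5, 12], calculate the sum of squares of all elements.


|A|^2 = sum of squared components
A[0]^2 = 5^2 = 25
A[1]^2 = 12^2 = 144
Sum = 25 + 144 = 169

169


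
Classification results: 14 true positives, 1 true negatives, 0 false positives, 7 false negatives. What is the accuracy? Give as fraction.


Accuracy = (TP + TN) / (TP + TN + FP + FN)
TP + TN = 14 + 1 = 15
Total = 14 + 1 + 0 + 7 = 22
Accuracy = 15 / 22 = 15/22

15/22


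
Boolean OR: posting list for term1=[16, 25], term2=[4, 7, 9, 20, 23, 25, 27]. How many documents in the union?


Boolean OR: find union of posting lists
term1 docs: [16, 25]
term2 docs: [4, 7, 9, 20, 23, 25, 27]
Union: [4, 7, 9, 16, 20, 23, 25, 27]
|union| = 8

8


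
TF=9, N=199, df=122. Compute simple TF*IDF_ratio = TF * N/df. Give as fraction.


TF * (N/df)
= 9 * (199/122)
= 9 * 199/122
= 1791/122

1791/122


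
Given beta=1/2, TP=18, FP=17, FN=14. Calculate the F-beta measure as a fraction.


P = TP/(TP+FP) = 18/35 = 18/35
R = TP/(TP+FN) = 18/32 = 9/16
beta^2 = 1/2^2 = 1/4
(1 + beta^2) = 5/4
Numerator = (1+beta^2)*P*R = 81/224
Denominator = beta^2*P + R = 9/70 + 9/16 = 387/560
F_beta = 45/86

45/86


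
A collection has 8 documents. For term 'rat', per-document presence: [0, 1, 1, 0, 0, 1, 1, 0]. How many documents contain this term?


Checking each document for 'rat':
Doc 1: absent
Doc 2: present
Doc 3: present
Doc 4: absent
Doc 5: absent
Doc 6: present
Doc 7: present
Doc 8: absent
df = sum of presences = 0 + 1 + 1 + 0 + 0 + 1 + 1 + 0 = 4

4


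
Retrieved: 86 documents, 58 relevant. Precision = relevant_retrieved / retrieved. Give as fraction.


Precision = relevant_retrieved / total_retrieved
= 58 / 86
= 58 / (58 + 28)
= 29/43

29/43


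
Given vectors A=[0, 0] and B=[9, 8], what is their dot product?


Dot product = sum of element-wise products
A[0]*B[0] = 0*9 = 0
A[1]*B[1] = 0*8 = 0
Sum = 0 + 0 = 0

0


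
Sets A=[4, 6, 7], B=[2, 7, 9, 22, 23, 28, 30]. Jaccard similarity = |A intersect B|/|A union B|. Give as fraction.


A intersect B = [7]
|A intersect B| = 1
A union B = [2, 4, 6, 7, 9, 22, 23, 28, 30]
|A union B| = 9
Jaccard = 1/9 = 1/9

1/9


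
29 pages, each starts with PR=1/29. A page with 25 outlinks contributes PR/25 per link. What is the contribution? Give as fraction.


Initial PR = 1/29 = 1/29
Outlinks = 25
Contribution per link = PR / outlinks
= 1/29 / 25
= 1/725

1/725


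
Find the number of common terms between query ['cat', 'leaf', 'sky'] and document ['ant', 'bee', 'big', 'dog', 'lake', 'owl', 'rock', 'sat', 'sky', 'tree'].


Query terms: ['cat', 'leaf', 'sky']
Document terms: ['ant', 'bee', 'big', 'dog', 'lake', 'owl', 'rock', 'sat', 'sky', 'tree']
Common terms: ['sky']
Overlap count = 1

1


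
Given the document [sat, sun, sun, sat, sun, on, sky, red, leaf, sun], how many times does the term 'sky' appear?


Document has 10 words
Scanning for 'sky':
Found at positions: [6]
Count = 1

1


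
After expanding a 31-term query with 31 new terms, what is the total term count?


Original terms: 31
Expansion terms: 31
Total = 31 + 31 = 62

62


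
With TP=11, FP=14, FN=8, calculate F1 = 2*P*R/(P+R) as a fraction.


F1 = 2 * P * R / (P + R)
P = TP/(TP+FP) = 11/25 = 11/25
R = TP/(TP+FN) = 11/19 = 11/19
2 * P * R = 2 * 11/25 * 11/19 = 242/475
P + R = 11/25 + 11/19 = 484/475
F1 = 242/475 / 484/475 = 1/2

1/2


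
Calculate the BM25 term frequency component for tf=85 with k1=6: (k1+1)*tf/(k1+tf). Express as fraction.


BM25 TF component = (k1+1)*tf / (k1+tf)
k1 = 6, tf = 85
Numerator = (6+1)*85 = 595
Denominator = 6 + 85 = 91
= 595/91 = 85/13

85/13


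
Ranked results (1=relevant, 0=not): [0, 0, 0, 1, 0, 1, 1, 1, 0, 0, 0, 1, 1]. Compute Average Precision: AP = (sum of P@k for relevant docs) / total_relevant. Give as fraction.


Computing P@k for each relevant position:
Position 1: not relevant
Position 2: not relevant
Position 3: not relevant
Position 4: relevant, P@4 = 1/4 = 1/4
Position 5: not relevant
Position 6: relevant, P@6 = 2/6 = 1/3
Position 7: relevant, P@7 = 3/7 = 3/7
Position 8: relevant, P@8 = 4/8 = 1/2
Position 9: not relevant
Position 10: not relevant
Position 11: not relevant
Position 12: relevant, P@12 = 5/12 = 5/12
Position 13: relevant, P@13 = 6/13 = 6/13
Sum of P@k = 1/4 + 1/3 + 3/7 + 1/2 + 5/12 + 6/13 = 435/182
AP = 435/182 / 6 = 145/364

145/364


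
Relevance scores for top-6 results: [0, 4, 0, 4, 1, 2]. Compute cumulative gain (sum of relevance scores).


Cumulative Gain = sum of relevance scores
Position 1: rel=0, running sum=0
Position 2: rel=4, running sum=4
Position 3: rel=0, running sum=4
Position 4: rel=4, running sum=8
Position 5: rel=1, running sum=9
Position 6: rel=2, running sum=11
CG = 11

11


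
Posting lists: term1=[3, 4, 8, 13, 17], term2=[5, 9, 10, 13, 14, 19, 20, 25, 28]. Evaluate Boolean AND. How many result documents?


Boolean AND: find intersection of posting lists
term1 docs: [3, 4, 8, 13, 17]
term2 docs: [5, 9, 10, 13, 14, 19, 20, 25, 28]
Intersection: [13]
|intersection| = 1

1


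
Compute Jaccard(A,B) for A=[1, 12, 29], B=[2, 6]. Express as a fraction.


A intersect B = []
|A intersect B| = 0
A union B = [1, 2, 6, 12, 29]
|A union B| = 5
Jaccard = 0/5 = 0

0


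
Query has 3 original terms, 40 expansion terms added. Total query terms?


Original terms: 3
Expansion terms: 40
Total = 3 + 40 = 43

43


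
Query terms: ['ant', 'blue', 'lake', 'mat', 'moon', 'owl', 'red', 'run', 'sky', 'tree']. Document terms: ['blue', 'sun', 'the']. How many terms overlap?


Query terms: ['ant', 'blue', 'lake', 'mat', 'moon', 'owl', 'red', 'run', 'sky', 'tree']
Document terms: ['blue', 'sun', 'the']
Common terms: ['blue']
Overlap count = 1

1


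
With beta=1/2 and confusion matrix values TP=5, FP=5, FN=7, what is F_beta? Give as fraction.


P = TP/(TP+FP) = 5/10 = 1/2
R = TP/(TP+FN) = 5/12 = 5/12
beta^2 = 1/2^2 = 1/4
(1 + beta^2) = 5/4
Numerator = (1+beta^2)*P*R = 25/96
Denominator = beta^2*P + R = 1/8 + 5/12 = 13/24
F_beta = 25/52

25/52


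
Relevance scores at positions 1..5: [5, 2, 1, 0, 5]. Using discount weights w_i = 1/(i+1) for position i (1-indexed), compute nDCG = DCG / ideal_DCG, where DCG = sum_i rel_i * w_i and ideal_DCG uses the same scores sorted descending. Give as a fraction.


Position discount weights w_i = 1/(i+1) for i=1..5:
Weights = [1/2, 1/3, 1/4, 1/5, 1/6]
Actual relevance: [5, 2, 1, 0, 5]
DCG = 5/2 + 2/3 + 1/4 + 0/5 + 5/6 = 17/4
Ideal relevance (sorted desc): [5, 5, 2, 1, 0]
Ideal DCG = 5/2 + 5/3 + 2/4 + 1/5 + 0/6 = 73/15
nDCG = DCG / ideal_DCG = 17/4 / 73/15 = 255/292

255/292


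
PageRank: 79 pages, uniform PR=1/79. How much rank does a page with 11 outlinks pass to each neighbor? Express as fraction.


Initial PR = 1/79 = 1/79
Outlinks = 11
Contribution per link = PR / outlinks
= 1/79 / 11
= 1/869

1/869


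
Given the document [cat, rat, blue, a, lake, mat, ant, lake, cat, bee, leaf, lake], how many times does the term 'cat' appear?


Document has 12 words
Scanning for 'cat':
Found at positions: [0, 8]
Count = 2

2


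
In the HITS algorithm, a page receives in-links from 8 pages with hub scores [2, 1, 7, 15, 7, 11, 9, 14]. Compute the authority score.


Authority = sum of hub scores of in-linkers
In-link 1: hub score = 2
In-link 2: hub score = 1
In-link 3: hub score = 7
In-link 4: hub score = 15
In-link 5: hub score = 7
In-link 6: hub score = 11
In-link 7: hub score = 9
In-link 8: hub score = 14
Authority = 2 + 1 + 7 + 15 + 7 + 11 + 9 + 14 = 66

66


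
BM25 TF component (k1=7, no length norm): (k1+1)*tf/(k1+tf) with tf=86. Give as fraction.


BM25 TF component = (k1+1)*tf / (k1+tf)
k1 = 7, tf = 86
Numerator = (7+1)*86 = 688
Denominator = 7 + 86 = 93
= 688/93 = 688/93

688/93


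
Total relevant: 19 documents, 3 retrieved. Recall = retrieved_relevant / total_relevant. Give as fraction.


Recall = retrieved_relevant / total_relevant
= 3 / 19
= 3 / (3 + 16)
= 3/19

3/19


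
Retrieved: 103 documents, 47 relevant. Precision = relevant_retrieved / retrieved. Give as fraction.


Precision = relevant_retrieved / total_retrieved
= 47 / 103
= 47 / (47 + 56)
= 47/103

47/103


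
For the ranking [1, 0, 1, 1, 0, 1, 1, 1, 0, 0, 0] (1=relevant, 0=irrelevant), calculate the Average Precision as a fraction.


Computing P@k for each relevant position:
Position 1: relevant, P@1 = 1/1 = 1
Position 2: not relevant
Position 3: relevant, P@3 = 2/3 = 2/3
Position 4: relevant, P@4 = 3/4 = 3/4
Position 5: not relevant
Position 6: relevant, P@6 = 4/6 = 2/3
Position 7: relevant, P@7 = 5/7 = 5/7
Position 8: relevant, P@8 = 6/8 = 3/4
Position 9: not relevant
Position 10: not relevant
Position 11: not relevant
Sum of P@k = 1 + 2/3 + 3/4 + 2/3 + 5/7 + 3/4 = 191/42
AP = 191/42 / 6 = 191/252

191/252


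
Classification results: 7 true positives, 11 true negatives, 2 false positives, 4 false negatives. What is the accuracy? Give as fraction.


Accuracy = (TP + TN) / (TP + TN + FP + FN)
TP + TN = 7 + 11 = 18
Total = 7 + 11 + 2 + 4 = 24
Accuracy = 18 / 24 = 3/4

3/4


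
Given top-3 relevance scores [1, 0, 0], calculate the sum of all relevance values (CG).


Cumulative Gain = sum of relevance scores
Position 1: rel=1, running sum=1
Position 2: rel=0, running sum=1
Position 3: rel=0, running sum=1
CG = 1

1


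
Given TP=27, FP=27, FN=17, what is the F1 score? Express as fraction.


F1 = 2 * P * R / (P + R)
P = TP/(TP+FP) = 27/54 = 1/2
R = TP/(TP+FN) = 27/44 = 27/44
2 * P * R = 2 * 1/2 * 27/44 = 27/44
P + R = 1/2 + 27/44 = 49/44
F1 = 27/44 / 49/44 = 27/49

27/49


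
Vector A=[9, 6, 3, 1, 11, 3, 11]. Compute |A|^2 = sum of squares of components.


|A|^2 = sum of squared components
A[0]^2 = 9^2 = 81
A[1]^2 = 6^2 = 36
A[2]^2 = 3^2 = 9
A[3]^2 = 1^2 = 1
A[4]^2 = 11^2 = 121
A[5]^2 = 3^2 = 9
A[6]^2 = 11^2 = 121
Sum = 81 + 36 + 9 + 1 + 121 + 9 + 121 = 378

378


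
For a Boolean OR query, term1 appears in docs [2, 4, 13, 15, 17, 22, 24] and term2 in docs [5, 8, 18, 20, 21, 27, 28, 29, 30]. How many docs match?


Boolean OR: find union of posting lists
term1 docs: [2, 4, 13, 15, 17, 22, 24]
term2 docs: [5, 8, 18, 20, 21, 27, 28, 29, 30]
Union: [2, 4, 5, 8, 13, 15, 17, 18, 20, 21, 22, 24, 27, 28, 29, 30]
|union| = 16

16


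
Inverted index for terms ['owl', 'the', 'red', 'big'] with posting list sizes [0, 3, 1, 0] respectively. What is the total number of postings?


Summing posting list sizes:
'owl': 0 postings
'the': 3 postings
'red': 1 postings
'big': 0 postings
Total = 0 + 3 + 1 + 0 = 4

4


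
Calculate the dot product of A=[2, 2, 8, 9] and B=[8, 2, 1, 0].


Dot product = sum of element-wise products
A[0]*B[0] = 2*8 = 16
A[1]*B[1] = 2*2 = 4
A[2]*B[2] = 8*1 = 8
A[3]*B[3] = 9*0 = 0
Sum = 16 + 4 + 8 + 0 = 28

28


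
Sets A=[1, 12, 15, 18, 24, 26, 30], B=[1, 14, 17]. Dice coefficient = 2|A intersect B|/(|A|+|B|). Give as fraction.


A intersect B = [1]
|A intersect B| = 1
|A| = 7, |B| = 3
Dice = 2*1 / (7+3)
= 2 / 10 = 1/5

1/5


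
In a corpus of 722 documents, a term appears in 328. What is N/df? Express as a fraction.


IDF ratio = N / df
= 722 / 328
= 361/164

361/164


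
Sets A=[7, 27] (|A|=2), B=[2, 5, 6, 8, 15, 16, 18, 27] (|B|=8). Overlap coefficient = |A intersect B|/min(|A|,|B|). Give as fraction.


A intersect B = [27]
|A intersect B| = 1
min(|A|, |B|) = min(2, 8) = 2
Overlap = 1 / 2 = 1/2

1/2


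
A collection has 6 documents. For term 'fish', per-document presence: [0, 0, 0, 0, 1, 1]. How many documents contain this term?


Checking each document for 'fish':
Doc 1: absent
Doc 2: absent
Doc 3: absent
Doc 4: absent
Doc 5: present
Doc 6: present
df = sum of presences = 0 + 0 + 0 + 0 + 1 + 1 = 2

2


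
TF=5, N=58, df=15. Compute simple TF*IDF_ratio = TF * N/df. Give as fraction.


TF * (N/df)
= 5 * (58/15)
= 5 * 58/15
= 58/3

58/3


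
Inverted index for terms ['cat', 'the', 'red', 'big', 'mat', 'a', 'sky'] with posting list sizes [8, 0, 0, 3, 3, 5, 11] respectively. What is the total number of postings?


Summing posting list sizes:
'cat': 8 postings
'the': 0 postings
'red': 0 postings
'big': 3 postings
'mat': 3 postings
'a': 5 postings
'sky': 11 postings
Total = 8 + 0 + 0 + 3 + 3 + 5 + 11 = 30

30


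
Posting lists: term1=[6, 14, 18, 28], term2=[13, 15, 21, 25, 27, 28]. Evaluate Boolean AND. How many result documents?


Boolean AND: find intersection of posting lists
term1 docs: [6, 14, 18, 28]
term2 docs: [13, 15, 21, 25, 27, 28]
Intersection: [28]
|intersection| = 1

1


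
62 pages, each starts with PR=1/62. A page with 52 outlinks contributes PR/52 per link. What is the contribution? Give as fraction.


Initial PR = 1/62 = 1/62
Outlinks = 52
Contribution per link = PR / outlinks
= 1/62 / 52
= 1/3224

1/3224


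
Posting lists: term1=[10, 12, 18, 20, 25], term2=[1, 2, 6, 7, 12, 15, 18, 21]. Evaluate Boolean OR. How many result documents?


Boolean OR: find union of posting lists
term1 docs: [10, 12, 18, 20, 25]
term2 docs: [1, 2, 6, 7, 12, 15, 18, 21]
Union: [1, 2, 6, 7, 10, 12, 15, 18, 20, 21, 25]
|union| = 11

11


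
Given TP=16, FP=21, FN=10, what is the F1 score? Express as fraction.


F1 = 2 * P * R / (P + R)
P = TP/(TP+FP) = 16/37 = 16/37
R = TP/(TP+FN) = 16/26 = 8/13
2 * P * R = 2 * 16/37 * 8/13 = 256/481
P + R = 16/37 + 8/13 = 504/481
F1 = 256/481 / 504/481 = 32/63

32/63


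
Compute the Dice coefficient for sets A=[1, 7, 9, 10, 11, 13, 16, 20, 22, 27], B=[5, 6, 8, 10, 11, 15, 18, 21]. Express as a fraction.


A intersect B = [10, 11]
|A intersect B| = 2
|A| = 10, |B| = 8
Dice = 2*2 / (10+8)
= 4 / 18 = 2/9

2/9


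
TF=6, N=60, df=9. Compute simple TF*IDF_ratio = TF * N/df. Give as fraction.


TF * (N/df)
= 6 * (60/9)
= 6 * 20/3
= 40

40


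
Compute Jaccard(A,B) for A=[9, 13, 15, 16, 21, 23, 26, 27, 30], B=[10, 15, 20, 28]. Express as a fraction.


A intersect B = [15]
|A intersect B| = 1
A union B = [9, 10, 13, 15, 16, 20, 21, 23, 26, 27, 28, 30]
|A union B| = 12
Jaccard = 1/12 = 1/12

1/12


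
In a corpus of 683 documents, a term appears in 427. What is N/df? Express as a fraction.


IDF ratio = N / df
= 683 / 427
= 683/427

683/427


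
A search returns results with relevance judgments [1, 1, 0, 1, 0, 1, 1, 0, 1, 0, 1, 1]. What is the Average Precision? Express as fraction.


Computing P@k for each relevant position:
Position 1: relevant, P@1 = 1/1 = 1
Position 2: relevant, P@2 = 2/2 = 1
Position 3: not relevant
Position 4: relevant, P@4 = 3/4 = 3/4
Position 5: not relevant
Position 6: relevant, P@6 = 4/6 = 2/3
Position 7: relevant, P@7 = 5/7 = 5/7
Position 8: not relevant
Position 9: relevant, P@9 = 6/9 = 2/3
Position 10: not relevant
Position 11: relevant, P@11 = 7/11 = 7/11
Position 12: relevant, P@12 = 8/12 = 2/3
Sum of P@k = 1 + 1 + 3/4 + 2/3 + 5/7 + 2/3 + 7/11 + 2/3 = 1879/308
AP = 1879/308 / 8 = 1879/2464

1879/2464


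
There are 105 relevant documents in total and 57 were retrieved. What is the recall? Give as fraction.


Recall = retrieved_relevant / total_relevant
= 57 / 105
= 57 / (57 + 48)
= 19/35

19/35


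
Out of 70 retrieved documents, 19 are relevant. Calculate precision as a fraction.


Precision = relevant_retrieved / total_retrieved
= 19 / 70
= 19 / (19 + 51)
= 19/70

19/70


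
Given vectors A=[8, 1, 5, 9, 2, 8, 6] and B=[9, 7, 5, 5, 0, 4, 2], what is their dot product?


Dot product = sum of element-wise products
A[0]*B[0] = 8*9 = 72
A[1]*B[1] = 1*7 = 7
A[2]*B[2] = 5*5 = 25
A[3]*B[3] = 9*5 = 45
A[4]*B[4] = 2*0 = 0
A[5]*B[5] = 8*4 = 32
A[6]*B[6] = 6*2 = 12
Sum = 72 + 7 + 25 + 45 + 0 + 32 + 12 = 193

193


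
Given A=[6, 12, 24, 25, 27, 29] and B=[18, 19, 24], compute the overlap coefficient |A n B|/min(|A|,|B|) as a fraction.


A intersect B = [24]
|A intersect B| = 1
min(|A|, |B|) = min(6, 3) = 3
Overlap = 1 / 3 = 1/3

1/3


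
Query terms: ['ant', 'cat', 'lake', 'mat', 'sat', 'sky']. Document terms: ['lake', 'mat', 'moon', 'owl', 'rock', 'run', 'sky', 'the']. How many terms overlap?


Query terms: ['ant', 'cat', 'lake', 'mat', 'sat', 'sky']
Document terms: ['lake', 'mat', 'moon', 'owl', 'rock', 'run', 'sky', 'the']
Common terms: ['lake', 'mat', 'sky']
Overlap count = 3

3


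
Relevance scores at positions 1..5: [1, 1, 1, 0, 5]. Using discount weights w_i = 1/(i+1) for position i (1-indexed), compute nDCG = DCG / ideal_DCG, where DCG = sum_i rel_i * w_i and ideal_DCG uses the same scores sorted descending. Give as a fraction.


Position discount weights w_i = 1/(i+1) for i=1..5:
Weights = [1/2, 1/3, 1/4, 1/5, 1/6]
Actual relevance: [1, 1, 1, 0, 5]
DCG = 1/2 + 1/3 + 1/4 + 0/5 + 5/6 = 23/12
Ideal relevance (sorted desc): [5, 1, 1, 1, 0]
Ideal DCG = 5/2 + 1/3 + 1/4 + 1/5 + 0/6 = 197/60
nDCG = DCG / ideal_DCG = 23/12 / 197/60 = 115/197

115/197


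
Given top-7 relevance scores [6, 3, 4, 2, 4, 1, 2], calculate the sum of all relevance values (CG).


Cumulative Gain = sum of relevance scores
Position 1: rel=6, running sum=6
Position 2: rel=3, running sum=9
Position 3: rel=4, running sum=13
Position 4: rel=2, running sum=15
Position 5: rel=4, running sum=19
Position 6: rel=1, running sum=20
Position 7: rel=2, running sum=22
CG = 22

22


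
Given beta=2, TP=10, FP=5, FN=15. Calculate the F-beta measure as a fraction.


P = TP/(TP+FP) = 10/15 = 2/3
R = TP/(TP+FN) = 10/25 = 2/5
beta^2 = 2^2 = 4
(1 + beta^2) = 5
Numerator = (1+beta^2)*P*R = 4/3
Denominator = beta^2*P + R = 8/3 + 2/5 = 46/15
F_beta = 10/23

10/23


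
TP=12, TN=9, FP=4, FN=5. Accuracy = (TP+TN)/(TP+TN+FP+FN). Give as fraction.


Accuracy = (TP + TN) / (TP + TN + FP + FN)
TP + TN = 12 + 9 = 21
Total = 12 + 9 + 4 + 5 = 30
Accuracy = 21 / 30 = 7/10

7/10


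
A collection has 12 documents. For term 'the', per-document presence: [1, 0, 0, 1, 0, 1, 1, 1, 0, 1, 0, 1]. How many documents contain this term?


Checking each document for 'the':
Doc 1: present
Doc 2: absent
Doc 3: absent
Doc 4: present
Doc 5: absent
Doc 6: present
Doc 7: present
Doc 8: present
Doc 9: absent
Doc 10: present
Doc 11: absent
Doc 12: present
df = sum of presences = 1 + 0 + 0 + 1 + 0 + 1 + 1 + 1 + 0 + 1 + 0 + 1 = 7

7


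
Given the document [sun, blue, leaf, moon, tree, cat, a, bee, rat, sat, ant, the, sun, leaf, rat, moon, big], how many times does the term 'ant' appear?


Document has 17 words
Scanning for 'ant':
Found at positions: [10]
Count = 1

1


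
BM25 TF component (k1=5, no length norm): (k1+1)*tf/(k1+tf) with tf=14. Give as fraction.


BM25 TF component = (k1+1)*tf / (k1+tf)
k1 = 5, tf = 14
Numerator = (5+1)*14 = 84
Denominator = 5 + 14 = 19
= 84/19 = 84/19

84/19


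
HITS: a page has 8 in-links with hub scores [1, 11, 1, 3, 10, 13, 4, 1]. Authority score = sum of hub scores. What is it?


Authority = sum of hub scores of in-linkers
In-link 1: hub score = 1
In-link 2: hub score = 11
In-link 3: hub score = 1
In-link 4: hub score = 3
In-link 5: hub score = 10
In-link 6: hub score = 13
In-link 7: hub score = 4
In-link 8: hub score = 1
Authority = 1 + 11 + 1 + 3 + 10 + 13 + 4 + 1 = 44

44


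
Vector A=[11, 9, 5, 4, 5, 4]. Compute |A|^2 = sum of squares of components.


|A|^2 = sum of squared components
A[0]^2 = 11^2 = 121
A[1]^2 = 9^2 = 81
A[2]^2 = 5^2 = 25
A[3]^2 = 4^2 = 16
A[4]^2 = 5^2 = 25
A[5]^2 = 4^2 = 16
Sum = 121 + 81 + 25 + 16 + 25 + 16 = 284

284


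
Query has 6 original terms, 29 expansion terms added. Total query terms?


Original terms: 6
Expansion terms: 29
Total = 6 + 29 = 35

35


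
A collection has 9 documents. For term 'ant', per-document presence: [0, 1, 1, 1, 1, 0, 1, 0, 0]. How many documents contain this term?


Checking each document for 'ant':
Doc 1: absent
Doc 2: present
Doc 3: present
Doc 4: present
Doc 5: present
Doc 6: absent
Doc 7: present
Doc 8: absent
Doc 9: absent
df = sum of presences = 0 + 1 + 1 + 1 + 1 + 0 + 1 + 0 + 0 = 5

5


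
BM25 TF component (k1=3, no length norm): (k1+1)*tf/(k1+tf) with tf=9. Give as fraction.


BM25 TF component = (k1+1)*tf / (k1+tf)
k1 = 3, tf = 9
Numerator = (3+1)*9 = 36
Denominator = 3 + 9 = 12
= 36/12 = 3

3


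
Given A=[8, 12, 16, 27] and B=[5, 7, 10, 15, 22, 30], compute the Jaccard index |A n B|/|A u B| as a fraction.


A intersect B = []
|A intersect B| = 0
A union B = [5, 7, 8, 10, 12, 15, 16, 22, 27, 30]
|A union B| = 10
Jaccard = 0/10 = 0

0


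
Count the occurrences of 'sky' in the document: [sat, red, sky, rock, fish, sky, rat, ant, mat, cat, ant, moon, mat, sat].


Document has 14 words
Scanning for 'sky':
Found at positions: [2, 5]
Count = 2

2


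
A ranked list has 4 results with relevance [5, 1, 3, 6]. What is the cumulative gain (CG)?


Cumulative Gain = sum of relevance scores
Position 1: rel=5, running sum=5
Position 2: rel=1, running sum=6
Position 3: rel=3, running sum=9
Position 4: rel=6, running sum=15
CG = 15

15


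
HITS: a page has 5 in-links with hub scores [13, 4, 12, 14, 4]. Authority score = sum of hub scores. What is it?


Authority = sum of hub scores of in-linkers
In-link 1: hub score = 13
In-link 2: hub score = 4
In-link 3: hub score = 12
In-link 4: hub score = 14
In-link 5: hub score = 4
Authority = 13 + 4 + 12 + 14 + 4 = 47

47


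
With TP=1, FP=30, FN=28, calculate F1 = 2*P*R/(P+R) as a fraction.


F1 = 2 * P * R / (P + R)
P = TP/(TP+FP) = 1/31 = 1/31
R = TP/(TP+FN) = 1/29 = 1/29
2 * P * R = 2 * 1/31 * 1/29 = 2/899
P + R = 1/31 + 1/29 = 60/899
F1 = 2/899 / 60/899 = 1/30

1/30


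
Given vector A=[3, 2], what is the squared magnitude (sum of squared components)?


|A|^2 = sum of squared components
A[0]^2 = 3^2 = 9
A[1]^2 = 2^2 = 4
Sum = 9 + 4 = 13

13


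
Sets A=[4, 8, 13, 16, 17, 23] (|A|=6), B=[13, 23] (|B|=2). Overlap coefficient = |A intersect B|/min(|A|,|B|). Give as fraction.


A intersect B = [13, 23]
|A intersect B| = 2
min(|A|, |B|) = min(6, 2) = 2
Overlap = 2 / 2 = 1

1


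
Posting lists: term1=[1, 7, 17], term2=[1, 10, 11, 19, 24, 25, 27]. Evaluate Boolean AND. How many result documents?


Boolean AND: find intersection of posting lists
term1 docs: [1, 7, 17]
term2 docs: [1, 10, 11, 19, 24, 25, 27]
Intersection: [1]
|intersection| = 1

1


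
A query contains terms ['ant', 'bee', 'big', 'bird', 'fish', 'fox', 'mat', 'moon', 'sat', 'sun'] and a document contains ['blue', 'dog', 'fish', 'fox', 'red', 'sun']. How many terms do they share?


Query terms: ['ant', 'bee', 'big', 'bird', 'fish', 'fox', 'mat', 'moon', 'sat', 'sun']
Document terms: ['blue', 'dog', 'fish', 'fox', 'red', 'sun']
Common terms: ['fish', 'fox', 'sun']
Overlap count = 3

3


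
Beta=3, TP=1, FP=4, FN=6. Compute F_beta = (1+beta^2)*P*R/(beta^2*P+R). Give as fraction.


P = TP/(TP+FP) = 1/5 = 1/5
R = TP/(TP+FN) = 1/7 = 1/7
beta^2 = 3^2 = 9
(1 + beta^2) = 10
Numerator = (1+beta^2)*P*R = 2/7
Denominator = beta^2*P + R = 9/5 + 1/7 = 68/35
F_beta = 5/34

5/34


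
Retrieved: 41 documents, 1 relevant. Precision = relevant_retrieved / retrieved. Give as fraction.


Precision = relevant_retrieved / total_retrieved
= 1 / 41
= 1 / (1 + 40)
= 1/41

1/41


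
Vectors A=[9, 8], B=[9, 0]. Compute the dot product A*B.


Dot product = sum of element-wise products
A[0]*B[0] = 9*9 = 81
A[1]*B[1] = 8*0 = 0
Sum = 81 + 0 = 81

81


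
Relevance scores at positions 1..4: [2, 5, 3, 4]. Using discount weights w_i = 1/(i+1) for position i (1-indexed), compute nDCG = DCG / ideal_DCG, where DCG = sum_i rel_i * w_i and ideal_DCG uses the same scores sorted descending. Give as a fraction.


Position discount weights w_i = 1/(i+1) for i=1..4:
Weights = [1/2, 1/3, 1/4, 1/5]
Actual relevance: [2, 5, 3, 4]
DCG = 2/2 + 5/3 + 3/4 + 4/5 = 253/60
Ideal relevance (sorted desc): [5, 4, 3, 2]
Ideal DCG = 5/2 + 4/3 + 3/4 + 2/5 = 299/60
nDCG = DCG / ideal_DCG = 253/60 / 299/60 = 11/13

11/13


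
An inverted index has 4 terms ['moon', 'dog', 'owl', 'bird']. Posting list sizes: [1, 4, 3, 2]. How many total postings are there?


Summing posting list sizes:
'moon': 1 postings
'dog': 4 postings
'owl': 3 postings
'bird': 2 postings
Total = 1 + 4 + 3 + 2 = 10

10


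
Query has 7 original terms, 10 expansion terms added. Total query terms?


Original terms: 7
Expansion terms: 10
Total = 7 + 10 = 17

17


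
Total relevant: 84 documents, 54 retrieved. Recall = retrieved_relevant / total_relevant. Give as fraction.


Recall = retrieved_relevant / total_relevant
= 54 / 84
= 54 / (54 + 30)
= 9/14

9/14


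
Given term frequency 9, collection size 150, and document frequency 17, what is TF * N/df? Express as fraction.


TF * (N/df)
= 9 * (150/17)
= 9 * 150/17
= 1350/17

1350/17


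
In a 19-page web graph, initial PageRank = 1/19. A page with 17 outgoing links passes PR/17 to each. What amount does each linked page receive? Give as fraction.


Initial PR = 1/19 = 1/19
Outlinks = 17
Contribution per link = PR / outlinks
= 1/19 / 17
= 1/323

1/323


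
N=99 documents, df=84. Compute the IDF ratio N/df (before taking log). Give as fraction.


IDF ratio = N / df
= 99 / 84
= 33/28

33/28


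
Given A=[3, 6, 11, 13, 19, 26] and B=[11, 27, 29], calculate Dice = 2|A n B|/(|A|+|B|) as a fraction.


A intersect B = [11]
|A intersect B| = 1
|A| = 6, |B| = 3
Dice = 2*1 / (6+3)
= 2 / 9 = 2/9

2/9


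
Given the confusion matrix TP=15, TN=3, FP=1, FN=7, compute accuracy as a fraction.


Accuracy = (TP + TN) / (TP + TN + FP + FN)
TP + TN = 15 + 3 = 18
Total = 15 + 3 + 1 + 7 = 26
Accuracy = 18 / 26 = 9/13

9/13


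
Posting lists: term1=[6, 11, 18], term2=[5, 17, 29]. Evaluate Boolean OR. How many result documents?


Boolean OR: find union of posting lists
term1 docs: [6, 11, 18]
term2 docs: [5, 17, 29]
Union: [5, 6, 11, 17, 18, 29]
|union| = 6

6


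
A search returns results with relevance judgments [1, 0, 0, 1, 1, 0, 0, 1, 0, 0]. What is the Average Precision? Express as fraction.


Computing P@k for each relevant position:
Position 1: relevant, P@1 = 1/1 = 1
Position 2: not relevant
Position 3: not relevant
Position 4: relevant, P@4 = 2/4 = 1/2
Position 5: relevant, P@5 = 3/5 = 3/5
Position 6: not relevant
Position 7: not relevant
Position 8: relevant, P@8 = 4/8 = 1/2
Position 9: not relevant
Position 10: not relevant
Sum of P@k = 1 + 1/2 + 3/5 + 1/2 = 13/5
AP = 13/5 / 4 = 13/20

13/20


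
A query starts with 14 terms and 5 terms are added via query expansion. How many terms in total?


Original terms: 14
Expansion terms: 5
Total = 14 + 5 = 19

19


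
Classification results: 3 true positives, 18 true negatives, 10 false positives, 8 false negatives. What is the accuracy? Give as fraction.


Accuracy = (TP + TN) / (TP + TN + FP + FN)
TP + TN = 3 + 18 = 21
Total = 3 + 18 + 10 + 8 = 39
Accuracy = 21 / 39 = 7/13

7/13


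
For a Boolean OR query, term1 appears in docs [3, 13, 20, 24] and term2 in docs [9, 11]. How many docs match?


Boolean OR: find union of posting lists
term1 docs: [3, 13, 20, 24]
term2 docs: [9, 11]
Union: [3, 9, 11, 13, 20, 24]
|union| = 6

6


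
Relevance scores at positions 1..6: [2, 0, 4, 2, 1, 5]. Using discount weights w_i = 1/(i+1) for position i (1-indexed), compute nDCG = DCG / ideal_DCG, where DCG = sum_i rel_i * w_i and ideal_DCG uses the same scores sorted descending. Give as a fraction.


Position discount weights w_i = 1/(i+1) for i=1..6:
Weights = [1/2, 1/3, 1/4, 1/5, 1/6, 1/7]
Actual relevance: [2, 0, 4, 2, 1, 5]
DCG = 2/2 + 0/3 + 4/4 + 2/5 + 1/6 + 5/7 = 689/210
Ideal relevance (sorted desc): [5, 4, 2, 2, 1, 0]
Ideal DCG = 5/2 + 4/3 + 2/4 + 2/5 + 1/6 + 0/7 = 49/10
nDCG = DCG / ideal_DCG = 689/210 / 49/10 = 689/1029

689/1029


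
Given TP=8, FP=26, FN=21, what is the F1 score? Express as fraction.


F1 = 2 * P * R / (P + R)
P = TP/(TP+FP) = 8/34 = 4/17
R = TP/(TP+FN) = 8/29 = 8/29
2 * P * R = 2 * 4/17 * 8/29 = 64/493
P + R = 4/17 + 8/29 = 252/493
F1 = 64/493 / 252/493 = 16/63

16/63


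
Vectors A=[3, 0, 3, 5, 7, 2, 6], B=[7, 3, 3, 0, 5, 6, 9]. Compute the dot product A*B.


Dot product = sum of element-wise products
A[0]*B[0] = 3*7 = 21
A[1]*B[1] = 0*3 = 0
A[2]*B[2] = 3*3 = 9
A[3]*B[3] = 5*0 = 0
A[4]*B[4] = 7*5 = 35
A[5]*B[5] = 2*6 = 12
A[6]*B[6] = 6*9 = 54
Sum = 21 + 0 + 9 + 0 + 35 + 12 + 54 = 131

131


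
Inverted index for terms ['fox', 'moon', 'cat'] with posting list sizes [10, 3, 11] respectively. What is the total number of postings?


Summing posting list sizes:
'fox': 10 postings
'moon': 3 postings
'cat': 11 postings
Total = 10 + 3 + 11 = 24

24


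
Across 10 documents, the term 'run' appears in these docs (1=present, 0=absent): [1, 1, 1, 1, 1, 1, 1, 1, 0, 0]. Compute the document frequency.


Checking each document for 'run':
Doc 1: present
Doc 2: present
Doc 3: present
Doc 4: present
Doc 5: present
Doc 6: present
Doc 7: present
Doc 8: present
Doc 9: absent
Doc 10: absent
df = sum of presences = 1 + 1 + 1 + 1 + 1 + 1 + 1 + 1 + 0 + 0 = 8

8


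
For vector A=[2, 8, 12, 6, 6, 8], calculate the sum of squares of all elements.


|A|^2 = sum of squared components
A[0]^2 = 2^2 = 4
A[1]^2 = 8^2 = 64
A[2]^2 = 12^2 = 144
A[3]^2 = 6^2 = 36
A[4]^2 = 6^2 = 36
A[5]^2 = 8^2 = 64
Sum = 4 + 64 + 144 + 36 + 36 + 64 = 348

348


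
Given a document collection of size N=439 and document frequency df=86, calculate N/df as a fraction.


IDF ratio = N / df
= 439 / 86
= 439/86

439/86


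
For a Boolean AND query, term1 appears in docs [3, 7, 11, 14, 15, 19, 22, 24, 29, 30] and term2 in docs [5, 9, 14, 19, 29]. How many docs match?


Boolean AND: find intersection of posting lists
term1 docs: [3, 7, 11, 14, 15, 19, 22, 24, 29, 30]
term2 docs: [5, 9, 14, 19, 29]
Intersection: [14, 19, 29]
|intersection| = 3

3


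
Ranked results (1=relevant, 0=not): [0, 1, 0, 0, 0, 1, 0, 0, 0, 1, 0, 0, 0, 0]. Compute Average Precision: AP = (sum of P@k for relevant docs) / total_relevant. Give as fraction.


Computing P@k for each relevant position:
Position 1: not relevant
Position 2: relevant, P@2 = 1/2 = 1/2
Position 3: not relevant
Position 4: not relevant
Position 5: not relevant
Position 6: relevant, P@6 = 2/6 = 1/3
Position 7: not relevant
Position 8: not relevant
Position 9: not relevant
Position 10: relevant, P@10 = 3/10 = 3/10
Position 11: not relevant
Position 12: not relevant
Position 13: not relevant
Position 14: not relevant
Sum of P@k = 1/2 + 1/3 + 3/10 = 17/15
AP = 17/15 / 3 = 17/45

17/45


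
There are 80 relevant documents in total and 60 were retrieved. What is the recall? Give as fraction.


Recall = retrieved_relevant / total_relevant
= 60 / 80
= 60 / (60 + 20)
= 3/4

3/4


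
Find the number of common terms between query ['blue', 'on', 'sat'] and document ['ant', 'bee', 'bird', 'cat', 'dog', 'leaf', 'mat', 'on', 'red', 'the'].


Query terms: ['blue', 'on', 'sat']
Document terms: ['ant', 'bee', 'bird', 'cat', 'dog', 'leaf', 'mat', 'on', 'red', 'the']
Common terms: ['on']
Overlap count = 1

1


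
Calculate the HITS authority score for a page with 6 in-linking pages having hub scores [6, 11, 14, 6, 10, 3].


Authority = sum of hub scores of in-linkers
In-link 1: hub score = 6
In-link 2: hub score = 11
In-link 3: hub score = 14
In-link 4: hub score = 6
In-link 5: hub score = 10
In-link 6: hub score = 3
Authority = 6 + 11 + 14 + 6 + 10 + 3 = 50

50


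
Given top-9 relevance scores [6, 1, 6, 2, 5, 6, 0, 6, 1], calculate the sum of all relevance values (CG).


Cumulative Gain = sum of relevance scores
Position 1: rel=6, running sum=6
Position 2: rel=1, running sum=7
Position 3: rel=6, running sum=13
Position 4: rel=2, running sum=15
Position 5: rel=5, running sum=20
Position 6: rel=6, running sum=26
Position 7: rel=0, running sum=26
Position 8: rel=6, running sum=32
Position 9: rel=1, running sum=33
CG = 33

33


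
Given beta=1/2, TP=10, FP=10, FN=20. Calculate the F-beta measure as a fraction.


P = TP/(TP+FP) = 10/20 = 1/2
R = TP/(TP+FN) = 10/30 = 1/3
beta^2 = 1/2^2 = 1/4
(1 + beta^2) = 5/4
Numerator = (1+beta^2)*P*R = 5/24
Denominator = beta^2*P + R = 1/8 + 1/3 = 11/24
F_beta = 5/11

5/11


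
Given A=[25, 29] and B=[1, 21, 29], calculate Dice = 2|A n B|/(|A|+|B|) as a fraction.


A intersect B = [29]
|A intersect B| = 1
|A| = 2, |B| = 3
Dice = 2*1 / (2+3)
= 2 / 5 = 2/5

2/5


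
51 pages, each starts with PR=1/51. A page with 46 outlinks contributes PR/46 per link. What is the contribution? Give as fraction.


Initial PR = 1/51 = 1/51
Outlinks = 46
Contribution per link = PR / outlinks
= 1/51 / 46
= 1/2346

1/2346


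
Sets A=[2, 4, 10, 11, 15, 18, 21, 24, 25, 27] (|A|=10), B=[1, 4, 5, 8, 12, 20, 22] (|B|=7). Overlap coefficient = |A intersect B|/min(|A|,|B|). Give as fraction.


A intersect B = [4]
|A intersect B| = 1
min(|A|, |B|) = min(10, 7) = 7
Overlap = 1 / 7 = 1/7

1/7


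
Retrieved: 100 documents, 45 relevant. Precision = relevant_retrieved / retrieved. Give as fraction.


Precision = relevant_retrieved / total_retrieved
= 45 / 100
= 45 / (45 + 55)
= 9/20

9/20


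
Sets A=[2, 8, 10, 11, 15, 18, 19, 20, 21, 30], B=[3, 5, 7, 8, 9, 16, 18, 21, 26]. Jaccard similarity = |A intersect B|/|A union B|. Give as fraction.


A intersect B = [8, 18, 21]
|A intersect B| = 3
A union B = [2, 3, 5, 7, 8, 9, 10, 11, 15, 16, 18, 19, 20, 21, 26, 30]
|A union B| = 16
Jaccard = 3/16 = 3/16

3/16


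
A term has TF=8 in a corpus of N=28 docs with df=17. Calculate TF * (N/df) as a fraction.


TF * (N/df)
= 8 * (28/17)
= 8 * 28/17
= 224/17

224/17


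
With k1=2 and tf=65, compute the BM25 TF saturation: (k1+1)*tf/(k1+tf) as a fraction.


BM25 TF component = (k1+1)*tf / (k1+tf)
k1 = 2, tf = 65
Numerator = (2+1)*65 = 195
Denominator = 2 + 65 = 67
= 195/67 = 195/67

195/67


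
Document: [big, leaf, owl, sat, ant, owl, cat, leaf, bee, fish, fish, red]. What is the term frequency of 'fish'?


Document has 12 words
Scanning for 'fish':
Found at positions: [9, 10]
Count = 2

2


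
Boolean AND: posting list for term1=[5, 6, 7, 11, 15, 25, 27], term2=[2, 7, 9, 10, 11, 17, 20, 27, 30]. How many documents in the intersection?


Boolean AND: find intersection of posting lists
term1 docs: [5, 6, 7, 11, 15, 25, 27]
term2 docs: [2, 7, 9, 10, 11, 17, 20, 27, 30]
Intersection: [7, 11, 27]
|intersection| = 3

3


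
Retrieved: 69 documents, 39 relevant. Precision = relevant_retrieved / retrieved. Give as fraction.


Precision = relevant_retrieved / total_retrieved
= 39 / 69
= 39 / (39 + 30)
= 13/23

13/23
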